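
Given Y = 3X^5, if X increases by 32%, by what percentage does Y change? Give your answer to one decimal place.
300.7%

For Y = 3X^5:
If X → X(1 + 0.32)
Then Y → Y · (1 + 0.32)^5
     ≈ Y · 4.0075

Percentage change = ((1 + 0.32)^5 − 1) × 100% ≈ 300.7%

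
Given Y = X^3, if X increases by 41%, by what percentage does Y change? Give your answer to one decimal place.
180.3%

For Y = X^3:
If X → X(1 + 0.41)
Then Y → Y · (1 + 0.41)^3
     ≈ Y · 2.8032

Percentage change = ((1 + 0.41)^3 − 1) × 100% ≈ 180.3%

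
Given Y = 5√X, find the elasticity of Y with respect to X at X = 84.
Elasticity = 1/2

Elasticity = (dY/dX) · (X/Y)

dY/dX = 5/(2·√X)
At X = 84: dY/dX = 5·√21/84, Y = 10·√21

Elasticity = (5·√21/84) · (84 / (10·√21)) = 1/2

Interpretation: for a small percentage change in X, the percentage change in Y is approximately 0.50 times as large.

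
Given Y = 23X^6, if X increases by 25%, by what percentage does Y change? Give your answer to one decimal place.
281.5%

For Y = 23X^6:
If X → X(1 + 0.25)
Then Y → Y · (1 + 0.25)^6
     ≈ Y · 3.8147

Percentage change = ((1 + 0.25)^6 − 1) × 100% ≈ 281.5%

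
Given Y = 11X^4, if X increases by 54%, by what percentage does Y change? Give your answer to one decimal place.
462.4%

For Y = 11X^4:
If X → X(1 + 0.54)
Then Y → Y · (1 + 0.54)^4
     ≈ Y · 5.6245

Percentage change = ((1 + 0.54)^4 − 1) × 100% ≈ 462.4%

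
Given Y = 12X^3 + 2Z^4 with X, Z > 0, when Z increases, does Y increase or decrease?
Y increases

Taking the partial derivative:
∂Y/∂Z = 8Z^3

∂Y/∂Z = 8Z^3 > 0 (assuming positive values)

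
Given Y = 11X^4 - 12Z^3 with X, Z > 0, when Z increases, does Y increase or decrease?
Y decreases

Taking the partial derivative:
∂Y/∂Z = -36Z^2

∂Y/∂Z = -36Z^2 < 0 (assuming positive values)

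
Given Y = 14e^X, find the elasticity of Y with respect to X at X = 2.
Elasticity = 2

Elasticity = (dY/dX) · (X/Y)

dY/dX = 14·e^X
At X = 2: dY/dX = 14·e^2, Y = 14·e^2

Elasticity = (14·e^2) · (2 / (14·e^2)) = 2

Interpretation: for a small percentage change in X, the percentage change in Y is approximately 2.00 times as large.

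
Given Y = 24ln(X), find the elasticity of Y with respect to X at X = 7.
Elasticity = 1/ln(7) ≈ 0.5139

Elasticity = (dY/dX) · (X/Y)

dY/dX = 24/X
At X = 7: dY/dX = 24/7, Y = 24·ln(7)

Elasticity = (24/7) · (7 / (24·ln(7))) = 1/ln(7) ≈ 0.5139

Interpretation: for a small percentage change in X, the percentage change in Y is approximately 0.51 times as large.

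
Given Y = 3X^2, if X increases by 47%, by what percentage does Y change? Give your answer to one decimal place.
116.1%

For Y = 3X^2:
If X → X(1 + 0.47)
Then Y → Y · (1 + 0.47)^2
     = Y · 2.1609

Percentage change = ((1 + 0.47)^2 − 1) × 100% ≈ 116.1%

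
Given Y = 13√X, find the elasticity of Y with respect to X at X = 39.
Elasticity = 1/2

Elasticity = (dY/dX) · (X/Y)

dY/dX = 13/(2·√X)
At X = 39: dY/dX = √39/6, Y = 13·√39

Elasticity = (√39/6) · (39 / (13·√39)) = 1/2

Interpretation: for a small percentage change in X, the percentage change in Y is approximately 0.50 times as large.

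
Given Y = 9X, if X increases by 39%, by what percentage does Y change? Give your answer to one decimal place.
39.0%

For Y = 9X:
If X → X(1 + 0.39)
Then Y → Y · (1 + 0.39)^1
     = Y · 1.3900

Percentage change = ((1 + 0.39)^1 − 1) × 100% = 39.0%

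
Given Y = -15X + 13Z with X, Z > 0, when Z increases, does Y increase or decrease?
Y increases

Taking the partial derivative:
∂Y/∂Z = 13

∂Y/∂Z = 13 > 0 (assuming positive values)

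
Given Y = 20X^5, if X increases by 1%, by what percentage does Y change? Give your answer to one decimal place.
5.1%

For Y = 20X^5:
If X → X(1 + 0.01)
Then Y → Y · (1 + 0.01)^5
     ≈ Y · 1.0510

Percentage change = ((1 + 0.01)^5 − 1) × 100% ≈ 5.1%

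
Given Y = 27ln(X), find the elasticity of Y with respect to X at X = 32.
Elasticity = 1/ln(32) ≈ 0.2885

Elasticity = (dY/dX) · (X/Y)

dY/dX = 27/X
At X = 32: dY/dX = 27/32, Y = 27·ln(32)

Elasticity = (27/32) · (32 / (27·ln(32))) = 1/ln(32) ≈ 0.2885

Interpretation: for a small percentage change in X, the percentage change in Y is approximately 0.29 times as large.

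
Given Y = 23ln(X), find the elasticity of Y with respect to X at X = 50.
Elasticity = 1/ln(50) ≈ 0.2556

Elasticity = (dY/dX) · (X/Y)

dY/dX = 23/X
At X = 50: dY/dX = 23/50, Y = 23·ln(50)

Elasticity = (23/50) · (50 / (23·ln(50))) = 1/ln(50) ≈ 0.2556

Interpretation: for a small percentage change in X, the percentage change in Y is approximately 0.26 times as large.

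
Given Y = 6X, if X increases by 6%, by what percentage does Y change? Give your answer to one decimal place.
6.0%

For Y = 6X:
If X → X(1 + 0.06)
Then Y → Y · (1 + 0.06)^1
     = Y · 1.0600

Percentage change = ((1 + 0.06)^1 − 1) × 100% = 6.0%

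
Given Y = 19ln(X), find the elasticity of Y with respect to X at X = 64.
Elasticity = 1/ln(64) ≈ 0.2404

Elasticity = (dY/dX) · (X/Y)

dY/dX = 19/X
At X = 64: dY/dX = 19/64, Y = 19·ln(64)

Elasticity = (19/64) · (64 / (19·ln(64))) = 1/ln(64) ≈ 0.2404

Interpretation: for a small percentage change in X, the percentage change in Y is approximately 0.24 times as large.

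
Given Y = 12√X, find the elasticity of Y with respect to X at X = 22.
Elasticity = 1/2

Elasticity = (dY/dX) · (X/Y)

dY/dX = 6/√X
At X = 22: dY/dX = 3·√22/11, Y = 12·√22

Elasticity = (3·√22/11) · (22 / (12·√22)) = 1/2

Interpretation: for a small percentage change in X, the percentage change in Y is approximately 0.50 times as large.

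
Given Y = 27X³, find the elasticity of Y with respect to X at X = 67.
Elasticity = 3

Elasticity = (dY/dX) · (X/Y)

dY/dX = 81·X²
At X = 67: dY/dX = 363609, Y = 8120601

Elasticity = 363609 · (67 / 8120601) = 3

Interpretation: for a small percentage change in X, the percentage change in Y is approximately 3.00 times as large.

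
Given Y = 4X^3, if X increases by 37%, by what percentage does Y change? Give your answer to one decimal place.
157.1%

For Y = 4X^3:
If X → X(1 + 0.37)
Then Y → Y · (1 + 0.37)^3
     ≈ Y · 2.5714

Percentage change = ((1 + 0.37)^3 − 1) × 100% ≈ 157.1%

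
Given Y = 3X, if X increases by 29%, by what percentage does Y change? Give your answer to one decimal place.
29.0%

For Y = 3X:
If X → X(1 + 0.29)
Then Y → Y · (1 + 0.29)^1
     = Y · 1.2900

Percentage change = ((1 + 0.29)^1 − 1) × 100% = 29.0%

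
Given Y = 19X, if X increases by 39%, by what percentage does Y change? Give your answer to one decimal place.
39.0%

For Y = 19X:
If X → X(1 + 0.39)
Then Y → Y · (1 + 0.39)^1
     = Y · 1.3900

Percentage change = ((1 + 0.39)^1 − 1) × 100% = 39.0%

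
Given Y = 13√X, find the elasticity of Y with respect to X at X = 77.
Elasticity = 1/2

Elasticity = (dY/dX) · (X/Y)

dY/dX = 13/(2·√X)
At X = 77: dY/dX = 13·√77/154, Y = 13·√77

Elasticity = (13·√77/154) · (77 / (13·√77)) = 1/2

Interpretation: for a small percentage change in X, the percentage change in Y is approximately 0.50 times as large.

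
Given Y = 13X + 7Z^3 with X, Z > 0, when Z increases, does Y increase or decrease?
Y increases

Taking the partial derivative:
∂Y/∂Z = 21Z^2

∂Y/∂Z = 21Z^2 > 0 (assuming positive values)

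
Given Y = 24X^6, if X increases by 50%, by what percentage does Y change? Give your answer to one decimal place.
1039.1%

For Y = 24X^6:
If X → X(1 + 0.5)
Then Y → Y · (1 + 0.5)^6
     ≈ Y · 11.3906

Percentage change = ((1 + 0.5)^6 − 1) × 100% ≈ 1039.1%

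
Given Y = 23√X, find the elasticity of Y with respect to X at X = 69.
Elasticity = 1/2

Elasticity = (dY/dX) · (X/Y)

dY/dX = 23/(2·√X)
At X = 69: dY/dX = √69/6, Y = 23·√69

Elasticity = (√69/6) · (69 / (23·√69)) = 1/2

Interpretation: for a small percentage change in X, the percentage change in Y is approximately 0.50 times as large.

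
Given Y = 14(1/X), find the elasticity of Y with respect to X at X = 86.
Elasticity = -1

Elasticity = (dY/dX) · (X/Y)

dY/dX = -14/X²
At X = 86: dY/dX = -7/3698, Y = 7/43

Elasticity = (-7/3698) · (86 / (7/43)) = -1

Interpretation: for a small percentage change in X, the percentage change in Y is approximately -1.00 times as large.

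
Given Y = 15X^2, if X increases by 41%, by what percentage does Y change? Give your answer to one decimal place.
98.8%

For Y = 15X^2:
If X → X(1 + 0.41)
Then Y → Y · (1 + 0.41)^2
     = Y · 1.9881

Percentage change = ((1 + 0.41)^2 − 1) × 100% ≈ 98.8%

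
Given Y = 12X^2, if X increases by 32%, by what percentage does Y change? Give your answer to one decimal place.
74.2%

For Y = 12X^2:
If X → X(1 + 0.32)
Then Y → Y · (1 + 0.32)^2
     = Y · 1.7424

Percentage change = ((1 + 0.32)^2 − 1) × 100% ≈ 74.2%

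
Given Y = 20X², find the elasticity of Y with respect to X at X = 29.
Elasticity = 2

Elasticity = (dY/dX) · (X/Y)

dY/dX = 40·X
At X = 29: dY/dX = 1160, Y = 16820

Elasticity = 1160 · (29 / 16820) = 2

Interpretation: for a small percentage change in X, the percentage change in Y is approximately 2.00 times as large.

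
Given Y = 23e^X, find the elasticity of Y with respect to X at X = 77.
Elasticity = 77

Elasticity = (dY/dX) · (X/Y)

dY/dX = 23·e^X
At X = 77: dY/dX = 23·e^77, Y = 23·e^77

Elasticity = (23·e^77) · (77 / (23·e^77)) = 77

Interpretation: for a small percentage change in X, the percentage change in Y is approximately 77.00 times as large.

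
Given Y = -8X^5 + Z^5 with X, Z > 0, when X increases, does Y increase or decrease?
Y decreases

Taking the partial derivative:
∂Y/∂X = -40X^4

∂Y/∂X = -40X^4 < 0 (assuming positive values)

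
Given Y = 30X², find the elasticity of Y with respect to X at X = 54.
Elasticity = 2

Elasticity = (dY/dX) · (X/Y)

dY/dX = 60·X
At X = 54: dY/dX = 3240, Y = 87480

Elasticity = 3240 · (54 / 87480) = 2

Interpretation: for a small percentage change in X, the percentage change in Y is approximately 2.00 times as large.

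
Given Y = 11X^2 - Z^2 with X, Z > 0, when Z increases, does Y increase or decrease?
Y decreases

Taking the partial derivative:
∂Y/∂Z = -2Z

∂Y/∂Z = -2Z < 0 (assuming positive values)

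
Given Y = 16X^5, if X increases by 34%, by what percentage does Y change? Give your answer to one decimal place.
332.0%

For Y = 16X^5:
If X → X(1 + 0.34)
Then Y → Y · (1 + 0.34)^5
     ≈ Y · 4.3204

Percentage change = ((1 + 0.34)^5 − 1) × 100% ≈ 332.0%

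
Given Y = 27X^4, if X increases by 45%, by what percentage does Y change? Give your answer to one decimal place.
342.1%

For Y = 27X^4:
If X → X(1 + 0.45)
Then Y → Y · (1 + 0.45)^4
     ≈ Y · 4.4205

Percentage change = ((1 + 0.45)^4 − 1) × 100% ≈ 342.1%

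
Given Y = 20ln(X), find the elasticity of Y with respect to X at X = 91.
Elasticity = 1/ln(91) ≈ 0.2217

Elasticity = (dY/dX) · (X/Y)

dY/dX = 20/X
At X = 91: dY/dX = 20/91, Y = 20·ln(91)

Elasticity = (20/91) · (91 / (20·ln(91))) = 1/ln(91) ≈ 0.2217

Interpretation: for a small percentage change in X, the percentage change in Y is approximately 0.22 times as large.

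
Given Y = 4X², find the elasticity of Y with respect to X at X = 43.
Elasticity = 2

Elasticity = (dY/dX) · (X/Y)

dY/dX = 8·X
At X = 43: dY/dX = 344, Y = 7396

Elasticity = 344 · (43 / 7396) = 2

Interpretation: for a small percentage change in X, the percentage change in Y is approximately 2.00 times as large.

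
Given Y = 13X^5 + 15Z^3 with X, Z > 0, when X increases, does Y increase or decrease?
Y increases

Taking the partial derivative:
∂Y/∂X = 65X^4

∂Y/∂X = 65X^4 > 0 (assuming positive values)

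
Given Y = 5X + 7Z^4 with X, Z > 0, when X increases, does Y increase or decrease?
Y increases

Taking the partial derivative:
∂Y/∂X = 5

∂Y/∂X = 5 > 0 (assuming positive values)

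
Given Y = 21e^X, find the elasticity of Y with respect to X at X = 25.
Elasticity = 25

Elasticity = (dY/dX) · (X/Y)

dY/dX = 21·e^X
At X = 25: dY/dX = 21·e^25, Y = 21·e^25

Elasticity = (21·e^25) · (25 / (21·e^25)) = 25

Interpretation: for a small percentage change in X, the percentage change in Y is approximately 25.00 times as large.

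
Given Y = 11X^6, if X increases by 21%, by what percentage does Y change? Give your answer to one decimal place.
213.8%

For Y = 11X^6:
If X → X(1 + 0.21)
Then Y → Y · (1 + 0.21)^6
     ≈ Y · 3.1384

Percentage change = ((1 + 0.21)^6 − 1) × 100% ≈ 213.8%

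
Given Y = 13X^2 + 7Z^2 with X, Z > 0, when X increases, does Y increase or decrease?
Y increases

Taking the partial derivative:
∂Y/∂X = 26X

∂Y/∂X = 26X > 0 (assuming positive values)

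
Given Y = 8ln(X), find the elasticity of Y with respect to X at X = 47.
Elasticity = 1/ln(47) ≈ 0.2597

Elasticity = (dY/dX) · (X/Y)

dY/dX = 8/X
At X = 47: dY/dX = 8/47, Y = 8·ln(47)

Elasticity = (8/47) · (47 / (8·ln(47))) = 1/ln(47) ≈ 0.2597

Interpretation: for a small percentage change in X, the percentage change in Y is approximately 0.26 times as large.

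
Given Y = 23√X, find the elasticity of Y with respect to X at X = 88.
Elasticity = 1/2

Elasticity = (dY/dX) · (X/Y)

dY/dX = 23/(2·√X)
At X = 88: dY/dX = 23·√22/88, Y = 46·√22

Elasticity = (23·√22/88) · (88 / (46·√22)) = 1/2

Interpretation: for a small percentage change in X, the percentage change in Y is approximately 0.50 times as large.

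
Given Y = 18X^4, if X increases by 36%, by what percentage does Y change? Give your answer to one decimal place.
242.1%

For Y = 18X^4:
If X → X(1 + 0.36)
Then Y → Y · (1 + 0.36)^4
     ≈ Y · 3.4210

Percentage change = ((1 + 0.36)^4 − 1) × 100% ≈ 242.1%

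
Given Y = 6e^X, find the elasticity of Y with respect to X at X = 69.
Elasticity = 69

Elasticity = (dY/dX) · (X/Y)

dY/dX = 6·e^X
At X = 69: dY/dX = 6·e^69, Y = 6·e^69

Elasticity = (6·e^69) · (69 / (6·e^69)) = 69

Interpretation: for a small percentage change in X, the percentage change in Y is approximately 69.00 times as large.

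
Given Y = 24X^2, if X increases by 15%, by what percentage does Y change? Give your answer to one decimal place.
32.3%

For Y = 24X^2:
If X → X(1 + 0.15)
Then Y → Y · (1 + 0.15)^2
     = Y · 1.3225

Percentage change = ((1 + 0.15)^2 − 1) × 100% ≈ 32.3%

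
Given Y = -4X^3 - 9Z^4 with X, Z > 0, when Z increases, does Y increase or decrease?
Y decreases

Taking the partial derivative:
∂Y/∂Z = -36Z^3

∂Y/∂Z = -36Z^3 < 0 (assuming positive values)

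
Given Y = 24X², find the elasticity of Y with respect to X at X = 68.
Elasticity = 2

Elasticity = (dY/dX) · (X/Y)

dY/dX = 48·X
At X = 68: dY/dX = 3264, Y = 110976

Elasticity = 3264 · (68 / 110976) = 2

Interpretation: for a small percentage change in X, the percentage change in Y is approximately 2.00 times as large.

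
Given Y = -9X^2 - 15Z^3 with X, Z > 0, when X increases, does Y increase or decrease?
Y decreases

Taking the partial derivative:
∂Y/∂X = -18X

∂Y/∂X = -18X < 0 (assuming positive values)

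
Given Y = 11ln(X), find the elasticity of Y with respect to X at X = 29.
Elasticity = 1/ln(29) ≈ 0.2970

Elasticity = (dY/dX) · (X/Y)

dY/dX = 11/X
At X = 29: dY/dX = 11/29, Y = 11·ln(29)

Elasticity = (11/29) · (29 / (11·ln(29))) = 1/ln(29) ≈ 0.2970

Interpretation: for a small percentage change in X, the percentage change in Y is approximately 0.30 times as large.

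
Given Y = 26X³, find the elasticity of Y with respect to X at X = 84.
Elasticity = 3

Elasticity = (dY/dX) · (X/Y)

dY/dX = 78·X²
At X = 84: dY/dX = 550368, Y = 15410304

Elasticity = 550368 · (84 / 15410304) = 3

Interpretation: for a small percentage change in X, the percentage change in Y is approximately 3.00 times as large.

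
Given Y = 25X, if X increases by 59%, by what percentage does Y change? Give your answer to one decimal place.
59.0%

For Y = 25X:
If X → X(1 + 0.59)
Then Y → Y · (1 + 0.59)^1
     = Y · 1.5900

Percentage change = ((1 + 0.59)^1 − 1) × 100% = 59.0%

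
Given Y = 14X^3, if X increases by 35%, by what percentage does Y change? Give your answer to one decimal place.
146.0%

For Y = 14X^3:
If X → X(1 + 0.35)
Then Y → Y · (1 + 0.35)^3
     ≈ Y · 2.4604

Percentage change = ((1 + 0.35)^3 − 1) × 100% ≈ 146.0%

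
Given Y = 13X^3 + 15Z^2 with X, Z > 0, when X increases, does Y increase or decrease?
Y increases

Taking the partial derivative:
∂Y/∂X = 39X^2

∂Y/∂X = 39X^2 > 0 (assuming positive values)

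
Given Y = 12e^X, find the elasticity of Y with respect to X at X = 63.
Elasticity = 63

Elasticity = (dY/dX) · (X/Y)

dY/dX = 12·e^X
At X = 63: dY/dX = 12·e^63, Y = 12·e^63

Elasticity = (12·e^63) · (63 / (12·e^63)) = 63

Interpretation: for a small percentage change in X, the percentage change in Y is approximately 63.00 times as large.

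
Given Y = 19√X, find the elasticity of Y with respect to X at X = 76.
Elasticity = 1/2

Elasticity = (dY/dX) · (X/Y)

dY/dX = 19/(2·√X)
At X = 76: dY/dX = √19/4, Y = 38·√19

Elasticity = (√19/4) · (76 / (38·√19)) = 1/2

Interpretation: for a small percentage change in X, the percentage change in Y is approximately 0.50 times as large.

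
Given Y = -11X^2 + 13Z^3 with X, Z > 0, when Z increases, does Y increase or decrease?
Y increases

Taking the partial derivative:
∂Y/∂Z = 39Z^2

∂Y/∂Z = 39Z^2 > 0 (assuming positive values)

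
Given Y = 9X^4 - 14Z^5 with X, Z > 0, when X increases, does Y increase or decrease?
Y increases

Taking the partial derivative:
∂Y/∂X = 36X^3

∂Y/∂X = 36X^3 > 0 (assuming positive values)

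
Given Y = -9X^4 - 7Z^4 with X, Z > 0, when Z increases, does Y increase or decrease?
Y decreases

Taking the partial derivative:
∂Y/∂Z = -28Z^3

∂Y/∂Z = -28Z^3 < 0 (assuming positive values)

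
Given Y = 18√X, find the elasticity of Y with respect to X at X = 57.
Elasticity = 1/2

Elasticity = (dY/dX) · (X/Y)

dY/dX = 9/√X
At X = 57: dY/dX = 3·√57/19, Y = 18·√57

Elasticity = (3·√57/19) · (57 / (18·√57)) = 1/2

Interpretation: for a small percentage change in X, the percentage change in Y is approximately 0.50 times as large.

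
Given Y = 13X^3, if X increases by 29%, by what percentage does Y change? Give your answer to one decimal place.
114.7%

For Y = 13X^3:
If X → X(1 + 0.29)
Then Y → Y · (1 + 0.29)^3
     ≈ Y · 2.1467

Percentage change = ((1 + 0.29)^3 − 1) × 100% ≈ 114.7%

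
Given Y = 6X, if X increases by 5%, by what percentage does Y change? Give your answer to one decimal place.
5.0%

For Y = 6X:
If X → X(1 + 0.05)
Then Y → Y · (1 + 0.05)^1
     = Y · 1.0500

Percentage change = ((1 + 0.05)^1 − 1) × 100% = 5.0%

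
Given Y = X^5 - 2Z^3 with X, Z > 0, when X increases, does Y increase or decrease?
Y increases

Taking the partial derivative:
∂Y/∂X = 5X^4

∂Y/∂X = 5X^4 > 0 (assuming positive values)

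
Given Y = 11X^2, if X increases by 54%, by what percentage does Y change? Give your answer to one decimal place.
137.2%

For Y = 11X^2:
If X → X(1 + 0.54)
Then Y → Y · (1 + 0.54)^2
     = Y · 2.3716

Percentage change = ((1 + 0.54)^2 − 1) × 100% ≈ 137.2%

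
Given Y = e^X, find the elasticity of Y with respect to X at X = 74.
Elasticity = 74

Elasticity = (dY/dX) · (X/Y)

dY/dX = e^X
At X = 74: dY/dX = e^74, Y = e^74

Elasticity = (e^74) · (74 / (e^74)) = 74

Interpretation: for a small percentage change in X, the percentage change in Y is approximately 74.00 times as large.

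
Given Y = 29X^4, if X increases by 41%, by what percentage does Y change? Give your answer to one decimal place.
295.3%

For Y = 29X^4:
If X → X(1 + 0.41)
Then Y → Y · (1 + 0.41)^4
     ≈ Y · 3.9525

Percentage change = ((1 + 0.41)^4 − 1) × 100% ≈ 295.3%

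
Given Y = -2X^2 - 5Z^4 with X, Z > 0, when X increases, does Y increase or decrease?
Y decreases

Taking the partial derivative:
∂Y/∂X = -4X

∂Y/∂X = -4X < 0 (assuming positive values)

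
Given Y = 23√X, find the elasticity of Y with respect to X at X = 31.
Elasticity = 1/2

Elasticity = (dY/dX) · (X/Y)

dY/dX = 23/(2·√X)
At X = 31: dY/dX = 23·√31/62, Y = 23·√31

Elasticity = (23·√31/62) · (31 / (23·√31)) = 1/2

Interpretation: for a small percentage change in X, the percentage change in Y is approximately 0.50 times as large.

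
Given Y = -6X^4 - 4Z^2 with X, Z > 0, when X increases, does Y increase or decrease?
Y decreases

Taking the partial derivative:
∂Y/∂X = -24X^3

∂Y/∂X = -24X^3 < 0 (assuming positive values)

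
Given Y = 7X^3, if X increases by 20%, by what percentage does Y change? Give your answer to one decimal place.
72.8%

For Y = 7X^3:
If X → X(1 + 0.2)
Then Y → Y · (1 + 0.2)^3
     = Y · 1.7280

Percentage change = ((1 + 0.2)^3 − 1) × 100% = 72.8%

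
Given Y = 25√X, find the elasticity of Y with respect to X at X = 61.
Elasticity = 1/2

Elasticity = (dY/dX) · (X/Y)

dY/dX = 25/(2·√X)
At X = 61: dY/dX = 25·√61/122, Y = 25·√61

Elasticity = (25·√61/122) · (61 / (25·√61)) = 1/2

Interpretation: for a small percentage change in X, the percentage change in Y is approximately 0.50 times as large.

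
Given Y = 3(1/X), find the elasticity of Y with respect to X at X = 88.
Elasticity = -1

Elasticity = (dY/dX) · (X/Y)

dY/dX = -3/X²
At X = 88: dY/dX = -3/7744, Y = 3/88

Elasticity = (-3/7744) · (88 / (3/88)) = -1

Interpretation: for a small percentage change in X, the percentage change in Y is approximately -1.00 times as large.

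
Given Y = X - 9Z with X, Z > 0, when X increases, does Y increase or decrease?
Y increases

Taking the partial derivative:
∂Y/∂X = 1

∂Y/∂X = 1 > 0 (assuming positive values)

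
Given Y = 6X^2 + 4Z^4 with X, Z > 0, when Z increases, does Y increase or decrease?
Y increases

Taking the partial derivative:
∂Y/∂Z = 16Z^3

∂Y/∂Z = 16Z^3 > 0 (assuming positive values)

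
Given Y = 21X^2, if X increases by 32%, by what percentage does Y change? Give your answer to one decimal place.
74.2%

For Y = 21X^2:
If X → X(1 + 0.32)
Then Y → Y · (1 + 0.32)^2
     = Y · 1.7424

Percentage change = ((1 + 0.32)^2 − 1) × 100% ≈ 74.2%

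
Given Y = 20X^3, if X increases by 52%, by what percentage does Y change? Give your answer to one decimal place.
251.2%

For Y = 20X^3:
If X → X(1 + 0.52)
Then Y → Y · (1 + 0.52)^3
     ≈ Y · 3.5118

Percentage change = ((1 + 0.52)^3 − 1) × 100% ≈ 251.2%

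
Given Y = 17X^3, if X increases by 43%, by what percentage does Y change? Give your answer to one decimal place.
192.4%

For Y = 17X^3:
If X → X(1 + 0.43)
Then Y → Y · (1 + 0.43)^3
     ≈ Y · 2.9242

Percentage change = ((1 + 0.43)^3 − 1) × 100% ≈ 192.4%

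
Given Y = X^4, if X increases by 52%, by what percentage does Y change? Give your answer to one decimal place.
433.8%

For Y = X^4:
If X → X(1 + 0.52)
Then Y → Y · (1 + 0.52)^4
     ≈ Y · 5.3379

Percentage change = ((1 + 0.52)^4 − 1) × 100% ≈ 433.8%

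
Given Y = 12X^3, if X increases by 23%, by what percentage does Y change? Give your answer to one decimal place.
86.1%

For Y = 12X^3:
If X → X(1 + 0.23)
Then Y → Y · (1 + 0.23)^3
     ≈ Y · 1.8609

Percentage change = ((1 + 0.23)^3 − 1) × 100% ≈ 86.1%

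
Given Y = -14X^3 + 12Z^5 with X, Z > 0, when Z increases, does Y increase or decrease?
Y increases

Taking the partial derivative:
∂Y/∂Z = 60Z^4

∂Y/∂Z = 60Z^4 > 0 (assuming positive values)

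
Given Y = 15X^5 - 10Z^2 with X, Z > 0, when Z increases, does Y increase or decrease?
Y decreases

Taking the partial derivative:
∂Y/∂Z = -20Z

∂Y/∂Z = -20Z < 0 (assuming positive values)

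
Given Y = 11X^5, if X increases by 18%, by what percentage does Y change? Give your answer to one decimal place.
128.8%

For Y = 11X^5:
If X → X(1 + 0.18)
Then Y → Y · (1 + 0.18)^5
     ≈ Y · 2.2878

Percentage change = ((1 + 0.18)^5 − 1) × 100% ≈ 128.8%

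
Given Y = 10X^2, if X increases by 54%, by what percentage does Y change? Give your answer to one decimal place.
137.2%

For Y = 10X^2:
If X → X(1 + 0.54)
Then Y → Y · (1 + 0.54)^2
     = Y · 2.3716

Percentage change = ((1 + 0.54)^2 − 1) × 100% ≈ 137.2%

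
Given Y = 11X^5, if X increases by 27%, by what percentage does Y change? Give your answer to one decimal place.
230.4%

For Y = 11X^5:
If X → X(1 + 0.27)
Then Y → Y · (1 + 0.27)^5
     ≈ Y · 3.3038

Percentage change = ((1 + 0.27)^5 − 1) × 100% ≈ 230.4%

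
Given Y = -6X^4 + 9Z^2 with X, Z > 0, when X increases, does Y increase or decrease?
Y decreases

Taking the partial derivative:
∂Y/∂X = -24X^3

∂Y/∂X = -24X^3 < 0 (assuming positive values)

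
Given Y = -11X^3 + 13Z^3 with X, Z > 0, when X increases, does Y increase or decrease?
Y decreases

Taking the partial derivative:
∂Y/∂X = -33X^2

∂Y/∂X = -33X^2 < 0 (assuming positive values)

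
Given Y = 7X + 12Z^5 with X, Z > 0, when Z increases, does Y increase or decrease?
Y increases

Taking the partial derivative:
∂Y/∂Z = 60Z^4

∂Y/∂Z = 60Z^4 > 0 (assuming positive values)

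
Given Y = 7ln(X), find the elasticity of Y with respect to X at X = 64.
Elasticity = 1/ln(64) ≈ 0.2404

Elasticity = (dY/dX) · (X/Y)

dY/dX = 7/X
At X = 64: dY/dX = 7/64, Y = 7·ln(64)

Elasticity = (7/64) · (64 / (7·ln(64))) = 1/ln(64) ≈ 0.2404

Interpretation: for a small percentage change in X, the percentage change in Y is approximately 0.24 times as large.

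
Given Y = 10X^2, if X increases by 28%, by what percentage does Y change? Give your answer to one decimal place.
63.8%

For Y = 10X^2:
If X → X(1 + 0.28)
Then Y → Y · (1 + 0.28)^2
     = Y · 1.6384

Percentage change = ((1 + 0.28)^2 − 1) × 100% ≈ 63.8%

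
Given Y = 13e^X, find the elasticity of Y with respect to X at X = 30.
Elasticity = 30

Elasticity = (dY/dX) · (X/Y)

dY/dX = 13·e^X
At X = 30: dY/dX = 13·e^30, Y = 13·e^30

Elasticity = (13·e^30) · (30 / (13·e^30)) = 30

Interpretation: for a small percentage change in X, the percentage change in Y is approximately 30.00 times as large.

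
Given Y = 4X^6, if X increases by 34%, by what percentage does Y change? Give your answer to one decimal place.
478.9%

For Y = 4X^6:
If X → X(1 + 0.34)
Then Y → Y · (1 + 0.34)^6
     ≈ Y · 5.7893

Percentage change = ((1 + 0.34)^6 − 1) × 100% ≈ 478.9%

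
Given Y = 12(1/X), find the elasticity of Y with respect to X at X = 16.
Elasticity = -1

Elasticity = (dY/dX) · (X/Y)

dY/dX = -12/X²
At X = 16: dY/dX = -3/64, Y = 3/4

Elasticity = (-3/64) · (16 / (3/4)) = -1

Interpretation: for a small percentage change in X, the percentage change in Y is approximately -1.00 times as large.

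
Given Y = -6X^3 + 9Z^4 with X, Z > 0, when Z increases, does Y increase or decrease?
Y increases

Taking the partial derivative:
∂Y/∂Z = 36Z^3

∂Y/∂Z = 36Z^3 > 0 (assuming positive values)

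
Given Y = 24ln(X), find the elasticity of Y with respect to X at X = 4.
Elasticity = 1/ln(4) ≈ 0.7213

Elasticity = (dY/dX) · (X/Y)

dY/dX = 24/X
At X = 4: dY/dX = 6, Y = 24·ln(4)

Elasticity = 6 · (4 / (24·ln(4))) = 1/ln(4) ≈ 0.7213

Interpretation: for a small percentage change in X, the percentage change in Y is approximately 0.72 times as large.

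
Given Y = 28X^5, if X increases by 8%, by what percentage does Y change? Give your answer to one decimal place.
46.9%

For Y = 28X^5:
If X → X(1 + 0.08)
Then Y → Y · (1 + 0.08)^5
     ≈ Y · 1.4693

Percentage change = ((1 + 0.08)^5 − 1) × 100% ≈ 46.9%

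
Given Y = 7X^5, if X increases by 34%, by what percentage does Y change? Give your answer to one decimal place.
332.0%

For Y = 7X^5:
If X → X(1 + 0.34)
Then Y → Y · (1 + 0.34)^5
     ≈ Y · 4.3204

Percentage change = ((1 + 0.34)^5 − 1) × 100% ≈ 332.0%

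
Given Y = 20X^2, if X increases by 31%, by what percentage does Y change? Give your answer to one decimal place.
71.6%

For Y = 20X^2:
If X → X(1 + 0.31)
Then Y → Y · (1 + 0.31)^2
     = Y · 1.7161

Percentage change = ((1 + 0.31)^2 − 1) × 100% ≈ 71.6%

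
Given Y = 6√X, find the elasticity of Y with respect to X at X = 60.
Elasticity = 1/2

Elasticity = (dY/dX) · (X/Y)

dY/dX = 3/√X
At X = 60: dY/dX = √15/10, Y = 12·√15

Elasticity = (√15/10) · (60 / (12·√15)) = 1/2

Interpretation: for a small percentage change in X, the percentage change in Y is approximately 0.50 times as large.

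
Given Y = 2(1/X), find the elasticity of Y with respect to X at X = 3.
Elasticity = -1

Elasticity = (dY/dX) · (X/Y)

dY/dX = -2/X²
At X = 3: dY/dX = -2/9, Y = 2/3

Elasticity = (-2/9) · (3 / (2/3)) = -1

Interpretation: for a small percentage change in X, the percentage change in Y is approximately -1.00 times as large.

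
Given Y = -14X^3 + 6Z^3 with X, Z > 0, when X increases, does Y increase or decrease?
Y decreases

Taking the partial derivative:
∂Y/∂X = -42X^2

∂Y/∂X = -42X^2 < 0 (assuming positive values)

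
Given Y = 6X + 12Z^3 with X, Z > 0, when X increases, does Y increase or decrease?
Y increases

Taking the partial derivative:
∂Y/∂X = 6

∂Y/∂X = 6 > 0 (assuming positive values)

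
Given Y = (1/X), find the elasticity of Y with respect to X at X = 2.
Elasticity = -1

Elasticity = (dY/dX) · (X/Y)

dY/dX = -1/X²
At X = 2: dY/dX = -1/4, Y = 1/2

Elasticity = (-1/4) · (2 / (1/2)) = -1

Interpretation: for a small percentage change in X, the percentage change in Y is approximately -1.00 times as large.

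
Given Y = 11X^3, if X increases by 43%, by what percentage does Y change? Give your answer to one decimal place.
192.4%

For Y = 11X^3:
If X → X(1 + 0.43)
Then Y → Y · (1 + 0.43)^3
     ≈ Y · 2.9242

Percentage change = ((1 + 0.43)^3 − 1) × 100% ≈ 192.4%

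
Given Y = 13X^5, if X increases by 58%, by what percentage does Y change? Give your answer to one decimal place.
884.7%

For Y = 13X^5:
If X → X(1 + 0.58)
Then Y → Y · (1 + 0.58)^5
     ≈ Y · 9.8466

Percentage change = ((1 + 0.58)^5 − 1) × 100% ≈ 884.7%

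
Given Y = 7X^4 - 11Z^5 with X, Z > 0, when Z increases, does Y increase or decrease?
Y decreases

Taking the partial derivative:
∂Y/∂Z = -55Z^4

∂Y/∂Z = -55Z^4 < 0 (assuming positive values)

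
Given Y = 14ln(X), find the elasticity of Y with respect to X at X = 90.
Elasticity = 1/ln(90) ≈ 0.2222

Elasticity = (dY/dX) · (X/Y)

dY/dX = 14/X
At X = 90: dY/dX = 7/45, Y = 14·ln(90)

Elasticity = (7/45) · (90 / (14·ln(90))) = 1/ln(90) ≈ 0.2222

Interpretation: for a small percentage change in X, the percentage change in Y is approximately 0.22 times as large.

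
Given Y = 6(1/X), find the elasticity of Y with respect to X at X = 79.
Elasticity = -1

Elasticity = (dY/dX) · (X/Y)

dY/dX = -6/X²
At X = 79: dY/dX = -6/6241, Y = 6/79

Elasticity = (-6/6241) · (79 / (6/79)) = -1

Interpretation: for a small percentage change in X, the percentage change in Y is approximately -1.00 times as large.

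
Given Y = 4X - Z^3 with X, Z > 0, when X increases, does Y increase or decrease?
Y increases

Taking the partial derivative:
∂Y/∂X = 4

∂Y/∂X = 4 > 0 (assuming positive values)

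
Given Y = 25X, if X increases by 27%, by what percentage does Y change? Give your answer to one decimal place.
27.0%

For Y = 25X:
If X → X(1 + 0.27)
Then Y → Y · (1 + 0.27)^1
     = Y · 1.2700

Percentage change = ((1 + 0.27)^1 − 1) × 100% = 27.0%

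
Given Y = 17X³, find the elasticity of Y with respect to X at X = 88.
Elasticity = 3

Elasticity = (dY/dX) · (X/Y)

dY/dX = 51·X²
At X = 88: dY/dX = 394944, Y = 11585024

Elasticity = 394944 · (88 / 11585024) = 3

Interpretation: for a small percentage change in X, the percentage change in Y is approximately 3.00 times as large.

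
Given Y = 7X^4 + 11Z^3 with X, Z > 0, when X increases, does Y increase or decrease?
Y increases

Taking the partial derivative:
∂Y/∂X = 28X^3

∂Y/∂X = 28X^3 > 0 (assuming positive values)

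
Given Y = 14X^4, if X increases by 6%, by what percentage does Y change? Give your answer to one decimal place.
26.2%

For Y = 14X^4:
If X → X(1 + 0.06)
Then Y → Y · (1 + 0.06)^4
     ≈ Y · 1.2625

Percentage change = ((1 + 0.06)^4 − 1) × 100% ≈ 26.2%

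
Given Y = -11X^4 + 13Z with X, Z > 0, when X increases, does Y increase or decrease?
Y decreases

Taking the partial derivative:
∂Y/∂X = -44X^3

∂Y/∂X = -44X^3 < 0 (assuming positive values)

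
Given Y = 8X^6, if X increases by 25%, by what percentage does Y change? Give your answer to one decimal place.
281.5%

For Y = 8X^6:
If X → X(1 + 0.25)
Then Y → Y · (1 + 0.25)^6
     ≈ Y · 3.8147

Percentage change = ((1 + 0.25)^6 − 1) × 100% ≈ 281.5%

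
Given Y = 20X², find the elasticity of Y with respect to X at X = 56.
Elasticity = 2

Elasticity = (dY/dX) · (X/Y)

dY/dX = 40·X
At X = 56: dY/dX = 2240, Y = 62720

Elasticity = 2240 · (56 / 62720) = 2

Interpretation: for a small percentage change in X, the percentage change in Y is approximately 2.00 times as large.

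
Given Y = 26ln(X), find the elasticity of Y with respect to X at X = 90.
Elasticity = 1/ln(90) ≈ 0.2222

Elasticity = (dY/dX) · (X/Y)

dY/dX = 26/X
At X = 90: dY/dX = 13/45, Y = 26·ln(90)

Elasticity = (13/45) · (90 / (26·ln(90))) = 1/ln(90) ≈ 0.2222

Interpretation: for a small percentage change in X, the percentage change in Y is approximately 0.22 times as large.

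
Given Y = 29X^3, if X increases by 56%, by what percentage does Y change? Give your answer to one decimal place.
279.6%

For Y = 29X^3:
If X → X(1 + 0.56)
Then Y → Y · (1 + 0.56)^3
     ≈ Y · 3.7964

Percentage change = ((1 + 0.56)^3 − 1) × 100% ≈ 279.6%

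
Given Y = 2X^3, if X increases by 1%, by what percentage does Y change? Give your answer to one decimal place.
3.0%

For Y = 2X^3:
If X → X(1 + 0.01)
Then Y → Y · (1 + 0.01)^3
     ≈ Y · 1.0303

Percentage change = ((1 + 0.01)^3 − 1) × 100% ≈ 3.0%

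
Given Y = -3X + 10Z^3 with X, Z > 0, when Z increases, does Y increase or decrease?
Y increases

Taking the partial derivative:
∂Y/∂Z = 30Z^2

∂Y/∂Z = 30Z^2 > 0 (assuming positive values)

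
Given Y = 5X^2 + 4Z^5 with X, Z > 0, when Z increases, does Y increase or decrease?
Y increases

Taking the partial derivative:
∂Y/∂Z = 20Z^4

∂Y/∂Z = 20Z^4 > 0 (assuming positive values)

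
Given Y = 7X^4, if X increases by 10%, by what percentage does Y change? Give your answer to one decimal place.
46.4%

For Y = 7X^4:
If X → X(1 + 0.1)
Then Y → Y · (1 + 0.1)^4
     = Y · 1.4641

Percentage change = ((1 + 0.1)^4 − 1) × 100% ≈ 46.4%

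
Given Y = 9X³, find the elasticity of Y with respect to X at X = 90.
Elasticity = 3

Elasticity = (dY/dX) · (X/Y)

dY/dX = 27·X²
At X = 90: dY/dX = 218700, Y = 6561000

Elasticity = 218700 · (90 / 6561000) = 3

Interpretation: for a small percentage change in X, the percentage change in Y is approximately 3.00 times as large.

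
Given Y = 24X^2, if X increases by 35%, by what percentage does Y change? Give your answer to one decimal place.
82.3%

For Y = 24X^2:
If X → X(1 + 0.35)
Then Y → Y · (1 + 0.35)^2
     = Y · 1.8225

Percentage change = ((1 + 0.35)^2 − 1) × 100% ≈ 82.3%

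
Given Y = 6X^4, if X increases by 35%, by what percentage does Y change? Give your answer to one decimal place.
232.2%

For Y = 6X^4:
If X → X(1 + 0.35)
Then Y → Y · (1 + 0.35)^4
     ≈ Y · 3.3215

Percentage change = ((1 + 0.35)^4 − 1) × 100% ≈ 232.2%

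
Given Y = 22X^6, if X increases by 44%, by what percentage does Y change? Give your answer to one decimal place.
791.6%

For Y = 22X^6:
If X → X(1 + 0.44)
Then Y → Y · (1 + 0.44)^6
     ≈ Y · 8.9161

Percentage change = ((1 + 0.44)^6 − 1) × 100% ≈ 791.6%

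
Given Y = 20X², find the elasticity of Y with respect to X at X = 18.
Elasticity = 2

Elasticity = (dY/dX) · (X/Y)

dY/dX = 40·X
At X = 18: dY/dX = 720, Y = 6480

Elasticity = 720 · (18 / 6480) = 2

Interpretation: for a small percentage change in X, the percentage change in Y is approximately 2.00 times as large.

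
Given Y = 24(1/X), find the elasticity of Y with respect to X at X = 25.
Elasticity = -1

Elasticity = (dY/dX) · (X/Y)

dY/dX = -24/X²
At X = 25: dY/dX = -24/625, Y = 24/25

Elasticity = (-24/625) · (25 / (24/25)) = -1

Interpretation: for a small percentage change in X, the percentage change in Y is approximately -1.00 times as large.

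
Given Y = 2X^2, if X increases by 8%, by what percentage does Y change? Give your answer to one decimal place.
16.6%

For Y = 2X^2:
If X → X(1 + 0.08)
Then Y → Y · (1 + 0.08)^2
     = Y · 1.1664

Percentage change = ((1 + 0.08)^2 − 1) × 100% ≈ 16.6%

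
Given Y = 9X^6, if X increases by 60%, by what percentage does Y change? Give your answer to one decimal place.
1577.7%

For Y = 9X^6:
If X → X(1 + 0.6)
Then Y → Y · (1 + 0.6)^6
     ≈ Y · 16.7772

Percentage change = ((1 + 0.6)^6 − 1) × 100% ≈ 1577.7%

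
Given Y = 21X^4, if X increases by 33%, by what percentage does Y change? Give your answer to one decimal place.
212.9%

For Y = 21X^4:
If X → X(1 + 0.33)
Then Y → Y · (1 + 0.33)^4
     ≈ Y · 3.1290

Percentage change = ((1 + 0.33)^4 − 1) × 100% ≈ 212.9%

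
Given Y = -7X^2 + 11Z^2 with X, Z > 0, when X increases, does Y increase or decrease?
Y decreases

Taking the partial derivative:
∂Y/∂X = -14X

∂Y/∂X = -14X < 0 (assuming positive values)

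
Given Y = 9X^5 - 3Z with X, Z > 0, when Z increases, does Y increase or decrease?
Y decreases

Taking the partial derivative:
∂Y/∂Z = -3

∂Y/∂Z = -3 < 0 (assuming positive values)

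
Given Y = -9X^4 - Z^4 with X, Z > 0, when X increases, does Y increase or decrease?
Y decreases

Taking the partial derivative:
∂Y/∂X = -36X^3

∂Y/∂X = -36X^3 < 0 (assuming positive values)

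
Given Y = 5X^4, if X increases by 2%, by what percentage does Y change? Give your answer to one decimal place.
8.2%

For Y = 5X^4:
If X → X(1 + 0.02)
Then Y → Y · (1 + 0.02)^4
     ≈ Y · 1.0824

Percentage change = ((1 + 0.02)^4 − 1) × 100% ≈ 8.2%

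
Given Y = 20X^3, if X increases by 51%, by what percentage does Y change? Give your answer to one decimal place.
244.3%

For Y = 20X^3:
If X → X(1 + 0.51)
Then Y → Y · (1 + 0.51)^3
     ≈ Y · 3.4430

Percentage change = ((1 + 0.51)^3 − 1) × 100% ≈ 244.3%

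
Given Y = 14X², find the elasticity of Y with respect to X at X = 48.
Elasticity = 2

Elasticity = (dY/dX) · (X/Y)

dY/dX = 28·X
At X = 48: dY/dX = 1344, Y = 32256

Elasticity = 1344 · (48 / 32256) = 2

Interpretation: for a small percentage change in X, the percentage change in Y is approximately 2.00 times as large.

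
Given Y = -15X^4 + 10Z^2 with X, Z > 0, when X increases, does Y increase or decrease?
Y decreases

Taking the partial derivative:
∂Y/∂X = -60X^3

∂Y/∂X = -60X^3 < 0 (assuming positive values)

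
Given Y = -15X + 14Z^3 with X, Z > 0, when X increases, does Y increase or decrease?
Y decreases

Taking the partial derivative:
∂Y/∂X = -15

∂Y/∂X = -15 < 0 (assuming positive values)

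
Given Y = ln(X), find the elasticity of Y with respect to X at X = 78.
Elasticity = 1/ln(78) ≈ 0.2295

Elasticity = (dY/dX) · (X/Y)

dY/dX = 1/X
At X = 78: dY/dX = 1/78, Y = ln(78)

Elasticity = (1/78) · (78 / (ln(78))) = 1/ln(78) ≈ 0.2295

Interpretation: for a small percentage change in X, the percentage change in Y is approximately 0.23 times as large.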